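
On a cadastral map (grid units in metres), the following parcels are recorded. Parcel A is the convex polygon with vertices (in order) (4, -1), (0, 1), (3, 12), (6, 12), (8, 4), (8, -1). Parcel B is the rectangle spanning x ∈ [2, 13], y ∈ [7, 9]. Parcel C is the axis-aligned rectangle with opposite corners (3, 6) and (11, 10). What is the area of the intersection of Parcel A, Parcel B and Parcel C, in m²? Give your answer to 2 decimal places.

The intersection is the polygon with vertices (6.75,9), (7.25,7), (3,7), (3,9).
By the shoelace formula its area is 8.00.

8.00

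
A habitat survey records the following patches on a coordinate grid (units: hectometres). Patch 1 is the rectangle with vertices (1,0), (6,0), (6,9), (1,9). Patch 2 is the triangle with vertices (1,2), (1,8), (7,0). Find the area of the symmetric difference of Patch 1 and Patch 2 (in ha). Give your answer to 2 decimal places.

28.00

|Patch 1| = 45, |Patch 2| = 18, |Patch 1∩Patch 2| = 17.5.
|Patch 1 △ Patch 2| = |Patch 1| + |Patch 2| − 2·|Patch 1∩Patch 2| = 45 + 18 − 35 = 28.00.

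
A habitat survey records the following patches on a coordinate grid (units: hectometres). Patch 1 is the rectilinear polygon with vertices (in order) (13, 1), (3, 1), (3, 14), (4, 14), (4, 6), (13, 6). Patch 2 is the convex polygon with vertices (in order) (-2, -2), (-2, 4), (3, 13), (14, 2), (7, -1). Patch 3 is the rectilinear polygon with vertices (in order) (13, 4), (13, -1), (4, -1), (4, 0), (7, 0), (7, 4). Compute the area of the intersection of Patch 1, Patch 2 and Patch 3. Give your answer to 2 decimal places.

17.12

The intersection is the polygon with vertices (13,3), (13,1.571), (11.667,1), (7,1), (7,4), (12,4).
By the shoelace formula its area is 17.12.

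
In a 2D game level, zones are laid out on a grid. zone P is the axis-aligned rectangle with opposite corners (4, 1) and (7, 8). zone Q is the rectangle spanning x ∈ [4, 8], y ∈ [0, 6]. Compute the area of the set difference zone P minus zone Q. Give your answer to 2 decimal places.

6.00

|zone P∩zone Q|: x∈[4,7], y∈[1,6] → 3·5 = 15.
|zone P| = 21.
|zone P ∖ zone Q| = |zone P| − |zone P∩zone Q| = 21 − 15 = 6.00.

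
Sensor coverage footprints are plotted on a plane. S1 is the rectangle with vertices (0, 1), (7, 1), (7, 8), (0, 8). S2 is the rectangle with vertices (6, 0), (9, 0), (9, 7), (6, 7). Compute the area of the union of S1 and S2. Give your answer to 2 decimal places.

By inclusion–exclusion:
Individual areas: |S1| = 49, |S2| = 21.
|S1∩S2|: x∈[6,7], y∈[1,7] → 1·6 = 6.
|S1 ∪ S2| = 70 − 6 = 64.00.

64.00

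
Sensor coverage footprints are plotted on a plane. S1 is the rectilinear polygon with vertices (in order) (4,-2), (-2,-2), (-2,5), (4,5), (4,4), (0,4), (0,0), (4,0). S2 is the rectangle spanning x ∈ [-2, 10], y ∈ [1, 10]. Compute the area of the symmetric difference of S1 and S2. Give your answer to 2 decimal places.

|S1| = 26, |S2| = 108, |S1∩S2| = 12.
|S1 △ S2| = |S1| + |S2| − 2·|S1∩S2| = 26 + 108 − 24 = 110.00.

110.00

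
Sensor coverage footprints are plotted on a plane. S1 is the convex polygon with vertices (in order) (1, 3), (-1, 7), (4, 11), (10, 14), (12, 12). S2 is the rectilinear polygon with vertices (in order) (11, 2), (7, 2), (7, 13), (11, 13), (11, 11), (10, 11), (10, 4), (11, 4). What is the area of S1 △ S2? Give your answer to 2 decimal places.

63.86

|S1| = 53.5, |S2| = 37, |S1∩S2| = 13.3207.
|S1 △ S2| = |S1| + |S2| − 2·|S1∩S2| = 53.5 + 37 − 26.6414 = 63.86.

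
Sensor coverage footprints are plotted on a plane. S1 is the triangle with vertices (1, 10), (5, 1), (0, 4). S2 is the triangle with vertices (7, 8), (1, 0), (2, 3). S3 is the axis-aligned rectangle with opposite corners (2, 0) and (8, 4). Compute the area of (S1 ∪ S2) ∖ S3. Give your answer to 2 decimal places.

14.87

|S1 ∪ S2| = 19.7768.
|(S1 ∪ S2) ∩ S3| = 4.9028.
|(S1 ∪ S2) ∖ S3| = 19.7768 − 4.9028 = 14.87.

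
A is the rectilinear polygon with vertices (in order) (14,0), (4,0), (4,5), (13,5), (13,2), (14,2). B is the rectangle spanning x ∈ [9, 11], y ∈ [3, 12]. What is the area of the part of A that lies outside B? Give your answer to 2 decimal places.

|A| = 47, |A∩B| = 4.
|A ∖ B| = |A| − |A∩B| = 47 − 4 = 43.00.

43.00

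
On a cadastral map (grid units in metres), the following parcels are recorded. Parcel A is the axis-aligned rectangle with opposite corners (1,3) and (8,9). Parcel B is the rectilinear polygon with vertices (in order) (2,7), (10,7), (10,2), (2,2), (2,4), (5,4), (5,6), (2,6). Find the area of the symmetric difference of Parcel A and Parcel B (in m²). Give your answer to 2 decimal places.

40.00

|Parcel A| = 42, |Parcel B| = 34, |Parcel A∩Parcel B| = 18.
|Parcel A △ Parcel B| = |Parcel A| + |Parcel B| − 2·|Parcel A∩Parcel B| = 42 + 34 − 36 = 40.00.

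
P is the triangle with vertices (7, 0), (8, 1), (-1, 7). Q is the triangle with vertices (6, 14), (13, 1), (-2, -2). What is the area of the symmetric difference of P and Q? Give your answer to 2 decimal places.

|P| = 7.5, |Q| = 108, |P∩Q| = 6.8342.
|P △ Q| = |P| + |Q| − 2·|P∩Q| = 7.5 + 108 − 13.6685 = 101.83.

101.83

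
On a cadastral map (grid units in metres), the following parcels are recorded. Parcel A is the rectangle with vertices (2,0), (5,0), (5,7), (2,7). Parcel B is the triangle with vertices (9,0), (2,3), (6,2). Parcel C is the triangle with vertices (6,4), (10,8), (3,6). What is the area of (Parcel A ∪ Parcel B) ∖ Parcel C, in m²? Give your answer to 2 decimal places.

|Parcel A ∪ Parcel B| = 22.6964.
|(Parcel A ∪ Parcel B) ∩ Parcel C| = 1.9048.
|(Parcel A ∪ Parcel B) ∖ Parcel C| = 22.6964 − 1.9048 = 20.79.

20.79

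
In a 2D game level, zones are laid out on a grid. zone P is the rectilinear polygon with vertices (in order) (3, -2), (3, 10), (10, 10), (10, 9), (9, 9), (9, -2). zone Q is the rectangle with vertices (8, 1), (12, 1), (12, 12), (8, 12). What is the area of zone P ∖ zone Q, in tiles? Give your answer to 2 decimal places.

63.00

|zone P| = 73, |zone P∩zone Q| = 10.
|zone P ∖ zone Q| = |zone P| − |zone P∩zone Q| = 73 − 10 = 63.00.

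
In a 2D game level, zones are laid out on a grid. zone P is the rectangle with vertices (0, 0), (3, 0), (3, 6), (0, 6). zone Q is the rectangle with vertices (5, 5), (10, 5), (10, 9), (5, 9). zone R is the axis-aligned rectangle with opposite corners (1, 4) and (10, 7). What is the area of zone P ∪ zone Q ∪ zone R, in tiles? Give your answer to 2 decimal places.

51.00

By inclusion–exclusion:
Individual areas: |zone P| = 18, |zone Q| = 20, |zone R| = 27.
|zone P∩zone Q| = 0 (no overlap).
|zone P∩zone R|: x∈[1,3], y∈[4,6] → 2·2 = 4.
|zone Q∩zone R|: x∈[5,10], y∈[5,7] → 5·2 = 10.
|zone P∩zone Q∩zone R| = 0.
|zone P ∪ zone Q ∪ zone R| = 65 − 14 + 0 = 51.00.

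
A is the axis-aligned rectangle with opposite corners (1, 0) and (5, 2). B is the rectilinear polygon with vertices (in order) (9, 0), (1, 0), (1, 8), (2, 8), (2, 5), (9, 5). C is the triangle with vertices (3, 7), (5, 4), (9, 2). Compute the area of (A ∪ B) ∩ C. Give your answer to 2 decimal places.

2.93

The region (A ∪ B) ∩ C is the polygon with vertices (5.4,5), (9,2), (5,4), (4.333,5).
By the shoelace formula its area is 2.93.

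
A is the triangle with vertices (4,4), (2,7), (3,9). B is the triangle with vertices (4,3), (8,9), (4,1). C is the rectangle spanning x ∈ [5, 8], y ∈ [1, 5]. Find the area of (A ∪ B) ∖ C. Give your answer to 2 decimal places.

|A ∪ B| = 7.5.
|(A ∪ B) ∩ C| = 0.9167.
|(A ∪ B) ∖ C| = 7.5 − 0.9167 = 6.58.

6.58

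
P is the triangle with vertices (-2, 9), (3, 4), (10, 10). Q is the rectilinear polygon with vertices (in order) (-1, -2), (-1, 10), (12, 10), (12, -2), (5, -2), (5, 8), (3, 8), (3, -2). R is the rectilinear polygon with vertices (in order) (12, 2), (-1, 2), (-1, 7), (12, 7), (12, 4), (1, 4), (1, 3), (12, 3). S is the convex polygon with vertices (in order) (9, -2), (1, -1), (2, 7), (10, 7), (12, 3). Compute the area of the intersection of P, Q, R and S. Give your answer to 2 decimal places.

3.69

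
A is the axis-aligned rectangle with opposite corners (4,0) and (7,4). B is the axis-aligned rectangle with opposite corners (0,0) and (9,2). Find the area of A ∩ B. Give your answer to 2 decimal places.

6.00

|A∩B|: x∈[4,7], y∈[0,2] → 3·2 = 6.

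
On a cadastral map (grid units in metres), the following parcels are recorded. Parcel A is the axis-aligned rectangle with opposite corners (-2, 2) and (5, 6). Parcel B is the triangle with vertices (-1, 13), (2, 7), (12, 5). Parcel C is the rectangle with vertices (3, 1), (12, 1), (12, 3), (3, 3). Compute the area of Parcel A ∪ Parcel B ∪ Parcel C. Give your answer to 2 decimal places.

By inclusion–exclusion:
Individual areas: |Parcel A| = 28, |Parcel B| = 27, |Parcel C| = 18.
|Parcel A∩Parcel B| = 0.
|Parcel A∩Parcel C|: x∈[3,5], y∈[2,3] → 2·1 = 2.
|Parcel B∩Parcel C| = 0.
|Parcel A∩Parcel B∩Parcel C| = 0.
|Parcel A ∪ Parcel B ∪ Parcel C| = 73 − 2 + 0 = 71.00.

71.00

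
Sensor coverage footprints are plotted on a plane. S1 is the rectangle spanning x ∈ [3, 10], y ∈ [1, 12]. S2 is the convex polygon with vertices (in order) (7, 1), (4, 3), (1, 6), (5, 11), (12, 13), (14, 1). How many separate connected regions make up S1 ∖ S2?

S1 ∖ S2 splits into 2 disjoint pieces (area 6.25, area 5.5).

2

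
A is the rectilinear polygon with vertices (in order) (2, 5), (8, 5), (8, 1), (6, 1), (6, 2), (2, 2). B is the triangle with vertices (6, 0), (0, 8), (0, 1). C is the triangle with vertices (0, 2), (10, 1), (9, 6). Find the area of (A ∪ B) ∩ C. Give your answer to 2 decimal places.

The region (A ∪ B) ∩ C is the polygon with vertices (8,1.2), (6,1.4), (6,2), (4.5,2), (4.865,1.514), (0,2), (6.75,5), (8,5).
By the shoelace formula its area is 16.37.

16.37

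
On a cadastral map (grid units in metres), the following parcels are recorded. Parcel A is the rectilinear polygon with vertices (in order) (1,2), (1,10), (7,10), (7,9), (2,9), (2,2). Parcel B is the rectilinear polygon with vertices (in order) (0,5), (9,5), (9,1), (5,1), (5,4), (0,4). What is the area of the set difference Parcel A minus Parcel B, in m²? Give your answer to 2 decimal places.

12.00

|Parcel A| = 13, |Parcel A∩Parcel B| = 1.
|Parcel A ∖ Parcel B| = |Parcel A| − |Parcel A∩Parcel B| = 13 − 1 = 12.00.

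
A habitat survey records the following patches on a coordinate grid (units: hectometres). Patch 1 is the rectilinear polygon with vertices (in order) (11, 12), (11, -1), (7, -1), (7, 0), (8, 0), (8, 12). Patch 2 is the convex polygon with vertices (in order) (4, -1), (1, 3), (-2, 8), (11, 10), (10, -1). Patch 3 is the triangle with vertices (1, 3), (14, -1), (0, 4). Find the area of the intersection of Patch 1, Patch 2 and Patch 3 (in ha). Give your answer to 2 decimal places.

0.52

The intersection is the polygon with vertices (8,1.143), (10.126,0.384), (10.109,0.197), (8,0.846).
By the shoelace formula its area is 0.52.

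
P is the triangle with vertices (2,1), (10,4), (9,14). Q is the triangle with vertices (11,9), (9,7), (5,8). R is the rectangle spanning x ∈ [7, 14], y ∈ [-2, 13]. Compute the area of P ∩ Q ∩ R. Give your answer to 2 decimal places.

The intersection is the polygon with vertices (9,7), (7,7.5), (7,8.333), (9.525,8.754), (9.636,7.636).
By the shoelace formula its area is 3.33.

3.33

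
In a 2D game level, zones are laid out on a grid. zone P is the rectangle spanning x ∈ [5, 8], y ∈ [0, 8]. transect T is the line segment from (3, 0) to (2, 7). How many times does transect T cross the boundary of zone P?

The segment lies entirely outside zone P and never meets its boundary.

0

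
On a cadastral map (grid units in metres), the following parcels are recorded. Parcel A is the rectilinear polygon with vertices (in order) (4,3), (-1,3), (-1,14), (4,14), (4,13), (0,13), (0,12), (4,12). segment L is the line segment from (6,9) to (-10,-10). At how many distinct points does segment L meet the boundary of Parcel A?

The segment meets the boundary at (0.947,3), (4,6.625).

2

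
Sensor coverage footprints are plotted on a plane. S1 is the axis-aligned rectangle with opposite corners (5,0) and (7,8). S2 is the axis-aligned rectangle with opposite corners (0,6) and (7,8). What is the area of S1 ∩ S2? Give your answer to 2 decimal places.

4.00

|S1∩S2|: x∈[5,7], y∈[6,8] → 2·2 = 4.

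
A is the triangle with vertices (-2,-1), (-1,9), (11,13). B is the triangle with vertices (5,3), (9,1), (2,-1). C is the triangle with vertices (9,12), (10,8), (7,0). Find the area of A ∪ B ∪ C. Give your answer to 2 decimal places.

78.43

By inclusion–exclusion:
Individual areas: |A| = 58, |B| = 11, |C| = 10.
|A∩B| = 0.
|A∩C| = 0.2663.
|B∩C| = 0.3014.
|A∩B∩C| = 0.
|A ∪ B ∪ C| = 79 − 0.5677 + 0 = 78.43.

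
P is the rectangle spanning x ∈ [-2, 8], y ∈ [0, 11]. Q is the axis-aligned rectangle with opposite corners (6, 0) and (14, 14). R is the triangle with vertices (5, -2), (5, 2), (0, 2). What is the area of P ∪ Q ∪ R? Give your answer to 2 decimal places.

By inclusion–exclusion:
Individual areas: |P| = 110, |Q| = 112, |R| = 10.
|P∩Q|: x∈[6,8], y∈[0,11] → 2·11 = 22.
|P∩R| = 7.5.
|Q∩R| = 0.
|P∩Q∩R| = 0.
|P ∪ Q ∪ R| = 232 − 29.5 + 0 = 202.50.

202.50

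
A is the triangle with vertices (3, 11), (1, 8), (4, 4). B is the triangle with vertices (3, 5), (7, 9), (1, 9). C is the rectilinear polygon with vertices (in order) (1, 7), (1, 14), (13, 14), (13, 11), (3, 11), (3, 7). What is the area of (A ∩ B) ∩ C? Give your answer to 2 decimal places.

2.81

The region (A ∩ B) ∩ C is the polygon with vertices (3,9), (3,7), (2,7), (1.286,8.429), (1.667,9).
By the shoelace formula its area is 2.81.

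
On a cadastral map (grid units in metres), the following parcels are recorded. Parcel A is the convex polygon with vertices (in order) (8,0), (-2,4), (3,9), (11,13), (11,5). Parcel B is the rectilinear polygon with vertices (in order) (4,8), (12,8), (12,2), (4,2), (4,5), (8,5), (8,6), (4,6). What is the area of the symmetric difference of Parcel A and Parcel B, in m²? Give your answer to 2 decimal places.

66.40

|Parcel A| = 93, |Parcel B| = 44, |Parcel A∩Parcel B| = 35.3.
|Parcel A △ Parcel B| = |Parcel A| + |Parcel B| − 2·|Parcel A∩Parcel B| = 93 + 44 − 70.6 = 66.40.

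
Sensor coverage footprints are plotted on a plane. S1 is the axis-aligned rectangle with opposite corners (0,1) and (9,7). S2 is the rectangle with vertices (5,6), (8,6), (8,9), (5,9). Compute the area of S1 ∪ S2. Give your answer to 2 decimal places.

60.00

By inclusion–exclusion:
Individual areas: |S1| = 54, |S2| = 9.
|S1∩S2|: x∈[5,8], y∈[6,7] → 3·1 = 3.
|S1 ∪ S2| = 63 − 3 = 60.00.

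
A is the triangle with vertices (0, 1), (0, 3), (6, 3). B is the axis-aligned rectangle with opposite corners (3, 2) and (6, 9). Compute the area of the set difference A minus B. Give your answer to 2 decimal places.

|A| = 6, |A∩B| = 1.5.
|A ∖ B| = |A| − |A∩B| = 6 − 1.5 = 4.50.

4.50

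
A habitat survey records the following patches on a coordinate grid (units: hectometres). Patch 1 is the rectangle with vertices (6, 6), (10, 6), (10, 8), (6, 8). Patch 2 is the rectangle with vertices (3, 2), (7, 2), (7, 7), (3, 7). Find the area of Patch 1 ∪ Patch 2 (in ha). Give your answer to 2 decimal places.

By inclusion–exclusion:
Individual areas: |Patch 1| = 8, |Patch 2| = 20.
|Patch 1∩Patch 2|: x∈[6,7], y∈[6,7] → 1·1 = 1.
|Patch 1 ∪ Patch 2| = 28 − 1 = 27.00.

27.00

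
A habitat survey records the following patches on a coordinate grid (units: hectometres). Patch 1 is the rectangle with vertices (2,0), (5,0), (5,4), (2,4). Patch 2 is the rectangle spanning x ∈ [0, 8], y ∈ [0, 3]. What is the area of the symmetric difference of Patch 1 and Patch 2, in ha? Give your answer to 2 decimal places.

|Patch 1∩Patch 2|: x∈[2,5], y∈[0,3] → 3·3 = 9.
|Patch 1 △ Patch 2| = |Patch 1| + |Patch 2| − 2·|Patch 1∩Patch 2| = 12 + 24 − 18 = 18.00.

18.00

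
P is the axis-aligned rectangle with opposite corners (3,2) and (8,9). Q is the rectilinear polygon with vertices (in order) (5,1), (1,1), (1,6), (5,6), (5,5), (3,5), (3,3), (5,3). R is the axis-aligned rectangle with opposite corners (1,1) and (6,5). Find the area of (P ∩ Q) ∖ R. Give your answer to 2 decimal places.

|P ∩ Q| = 4.
|(P ∩ Q) ∩ R| = 2.
|(P ∩ Q) ∖ R| = 4 − 2 = 2.00.

2.00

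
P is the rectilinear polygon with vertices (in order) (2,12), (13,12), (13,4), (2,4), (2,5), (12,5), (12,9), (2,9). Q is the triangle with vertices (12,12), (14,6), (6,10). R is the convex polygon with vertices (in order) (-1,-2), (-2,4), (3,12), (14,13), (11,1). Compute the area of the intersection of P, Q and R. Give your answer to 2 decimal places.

The intersection is the polygon with vertices (12,7), (12,9), (8,9), (6,10), (12,12), (13,9), (12.444,6.778).
By the shoelace formula its area is 14.06.

14.06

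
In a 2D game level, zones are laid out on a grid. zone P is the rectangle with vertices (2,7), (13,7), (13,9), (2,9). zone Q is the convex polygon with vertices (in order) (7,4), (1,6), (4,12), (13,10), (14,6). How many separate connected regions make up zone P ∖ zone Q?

1

zone P ∖ zone Q is a single connected region.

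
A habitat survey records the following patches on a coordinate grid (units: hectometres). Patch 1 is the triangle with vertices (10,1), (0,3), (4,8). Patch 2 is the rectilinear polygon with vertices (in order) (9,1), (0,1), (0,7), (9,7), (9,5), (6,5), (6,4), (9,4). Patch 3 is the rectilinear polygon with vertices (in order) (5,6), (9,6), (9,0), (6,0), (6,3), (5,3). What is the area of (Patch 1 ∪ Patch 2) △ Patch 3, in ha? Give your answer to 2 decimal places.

42.31

|Patch 1 ∪ Patch 2| = 53.3119.
|(Patch 1 ∪ Patch 2) ∩ Patch 3| = 16.
|(Patch 1 ∪ Patch 2) △ Patch 3| = 53.3119 + 21 − 32 = 42.31.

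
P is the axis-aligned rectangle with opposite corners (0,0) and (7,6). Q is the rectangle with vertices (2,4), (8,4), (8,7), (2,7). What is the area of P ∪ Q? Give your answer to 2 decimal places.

By inclusion–exclusion:
Individual areas: |P| = 42, |Q| = 18.
|P∩Q|: x∈[2,7], y∈[4,6] → 5·2 = 10.
|P ∪ Q| = 60 − 10 = 50.00.

50.00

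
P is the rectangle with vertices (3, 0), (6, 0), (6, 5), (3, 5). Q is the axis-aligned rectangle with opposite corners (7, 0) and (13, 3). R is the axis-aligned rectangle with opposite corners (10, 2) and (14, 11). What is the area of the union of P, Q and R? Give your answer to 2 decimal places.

By inclusion–exclusion:
Individual areas: |P| = 15, |Q| = 18, |R| = 36.
|P∩Q| = 0 (no overlap).
|P∩R| = 0 (no overlap).
|Q∩R|: x∈[10,13], y∈[2,3] → 3·1 = 3.
|P∩Q∩R| = 0.
|P ∪ Q ∪ R| = 69 − 3 + 0 = 66.00.

66.00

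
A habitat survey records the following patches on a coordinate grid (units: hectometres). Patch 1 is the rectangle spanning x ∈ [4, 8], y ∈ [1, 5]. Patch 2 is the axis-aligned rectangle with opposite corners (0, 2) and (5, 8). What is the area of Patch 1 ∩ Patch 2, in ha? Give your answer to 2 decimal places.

3.00

|Patch 1∩Patch 2|: x∈[4,5], y∈[2,5] → 1·3 = 3.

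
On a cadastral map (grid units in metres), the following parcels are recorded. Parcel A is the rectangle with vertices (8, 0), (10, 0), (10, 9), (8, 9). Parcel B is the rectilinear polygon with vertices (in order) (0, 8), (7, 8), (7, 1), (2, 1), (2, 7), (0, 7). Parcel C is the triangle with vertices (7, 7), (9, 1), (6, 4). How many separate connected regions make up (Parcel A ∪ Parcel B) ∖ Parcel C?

(Parcel A ∪ Parcel B) ∖ Parcel C splits into 2 disjoint pieces (area 17, area 35).

2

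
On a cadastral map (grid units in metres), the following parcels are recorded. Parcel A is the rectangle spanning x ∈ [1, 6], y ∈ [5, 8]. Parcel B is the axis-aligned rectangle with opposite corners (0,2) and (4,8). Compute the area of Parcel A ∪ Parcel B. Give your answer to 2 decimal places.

30.00

By inclusion–exclusion:
Individual areas: |Parcel A| = 15, |Parcel B| = 24.
|Parcel A∩Parcel B|: x∈[1,4], y∈[5,8] → 3·3 = 9.
|Parcel A ∪ Parcel B| = 39 − 9 = 30.00.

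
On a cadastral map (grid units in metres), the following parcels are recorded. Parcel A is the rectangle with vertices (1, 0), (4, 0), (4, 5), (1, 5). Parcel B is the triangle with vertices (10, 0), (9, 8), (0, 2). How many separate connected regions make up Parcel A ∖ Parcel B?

Parcel A ∖ Parcel B splits into 2 disjoint pieces (area 4.5, area 4).

2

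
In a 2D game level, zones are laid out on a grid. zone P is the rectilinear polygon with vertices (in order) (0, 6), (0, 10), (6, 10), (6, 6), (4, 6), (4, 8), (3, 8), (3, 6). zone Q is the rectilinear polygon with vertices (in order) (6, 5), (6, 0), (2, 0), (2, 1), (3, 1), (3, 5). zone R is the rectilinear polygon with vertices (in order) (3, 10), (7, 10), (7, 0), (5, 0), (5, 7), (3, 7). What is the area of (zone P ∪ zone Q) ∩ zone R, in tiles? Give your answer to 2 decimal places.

14.00

|zone P ∪ zone Q| = 38.
|(zone P ∪ zone Q) ∩ zone R| = 14.00.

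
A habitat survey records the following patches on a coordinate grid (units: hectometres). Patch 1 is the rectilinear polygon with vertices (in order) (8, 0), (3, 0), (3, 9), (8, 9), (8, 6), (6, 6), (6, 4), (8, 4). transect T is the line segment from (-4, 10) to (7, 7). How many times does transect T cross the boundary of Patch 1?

1

The segment meets the boundary at (3,8.091).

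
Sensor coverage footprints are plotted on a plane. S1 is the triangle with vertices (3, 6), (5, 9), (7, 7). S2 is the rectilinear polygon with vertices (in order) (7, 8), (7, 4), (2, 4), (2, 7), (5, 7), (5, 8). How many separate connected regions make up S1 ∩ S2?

1

S1 ∩ S2 is a single connected region.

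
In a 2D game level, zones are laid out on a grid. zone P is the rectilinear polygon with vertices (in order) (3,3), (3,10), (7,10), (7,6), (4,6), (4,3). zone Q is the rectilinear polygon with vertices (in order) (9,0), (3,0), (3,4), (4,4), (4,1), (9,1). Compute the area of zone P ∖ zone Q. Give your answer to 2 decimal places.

18.00

|zone P| = 19, |zone P∩zone Q| = 1.
|zone P ∖ zone Q| = |zone P| − |zone P∩zone Q| = 19 − 1 = 18.00.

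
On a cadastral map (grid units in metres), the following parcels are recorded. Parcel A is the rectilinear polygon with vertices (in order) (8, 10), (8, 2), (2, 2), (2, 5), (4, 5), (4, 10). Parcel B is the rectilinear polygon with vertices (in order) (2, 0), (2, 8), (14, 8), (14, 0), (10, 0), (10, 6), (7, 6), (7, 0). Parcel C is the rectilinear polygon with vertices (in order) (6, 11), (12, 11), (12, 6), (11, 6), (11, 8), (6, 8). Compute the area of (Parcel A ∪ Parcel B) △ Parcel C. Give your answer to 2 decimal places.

98.00

|Parcel A ∪ Parcel B| = 90.
|(Parcel A ∪ Parcel B) ∩ Parcel C| = 6.
|(Parcel A ∪ Parcel B) △ Parcel C| = 90 + 20 − 12 = 98.00.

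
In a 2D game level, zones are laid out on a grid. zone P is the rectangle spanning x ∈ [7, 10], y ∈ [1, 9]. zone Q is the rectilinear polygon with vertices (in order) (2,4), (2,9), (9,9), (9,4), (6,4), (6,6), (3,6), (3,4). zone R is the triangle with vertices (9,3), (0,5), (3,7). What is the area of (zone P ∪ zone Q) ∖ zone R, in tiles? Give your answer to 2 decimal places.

38.47

|zone P ∪ zone Q| = 43.
|(zone P ∪ zone Q) ∩ zone R| = 4.5278.
|(zone P ∪ zone Q) ∖ zone R| = 43 − 4.5278 = 38.47.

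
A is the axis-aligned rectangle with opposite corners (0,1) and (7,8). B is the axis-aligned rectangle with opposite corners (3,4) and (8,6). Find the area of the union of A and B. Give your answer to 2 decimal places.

By inclusion–exclusion:
Individual areas: |A| = 49, |B| = 10.
|A∩B|: x∈[3,7], y∈[4,6] → 4·2 = 8.
|A ∪ B| = 59 − 8 = 51.00.

51.00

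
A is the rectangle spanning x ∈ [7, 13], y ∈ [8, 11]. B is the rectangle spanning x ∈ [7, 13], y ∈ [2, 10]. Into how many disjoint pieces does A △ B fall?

2

A △ B splits into 2 disjoint pieces (area 6, area 36).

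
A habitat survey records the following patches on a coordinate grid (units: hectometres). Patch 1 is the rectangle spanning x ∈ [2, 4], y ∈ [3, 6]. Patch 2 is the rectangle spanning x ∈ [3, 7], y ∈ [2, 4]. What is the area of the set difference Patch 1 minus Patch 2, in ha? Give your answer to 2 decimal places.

|Patch 1∩Patch 2|: x∈[3,4], y∈[3,4] → 1·1 = 1.
|Patch 1| = 6.
|Patch 1 ∖ Patch 2| = |Patch 1| − |Patch 1∩Patch 2| = 6 − 1 = 5.00.

5.00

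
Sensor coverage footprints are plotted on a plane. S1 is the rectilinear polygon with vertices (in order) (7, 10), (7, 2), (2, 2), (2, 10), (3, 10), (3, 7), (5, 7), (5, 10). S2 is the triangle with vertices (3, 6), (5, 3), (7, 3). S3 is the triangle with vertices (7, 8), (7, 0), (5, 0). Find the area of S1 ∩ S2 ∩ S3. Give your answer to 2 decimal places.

The intersection is the polygon with vertices (7,3), (5.75,3), (5.947,3.789).
By the shoelace formula its area is 0.49.

0.49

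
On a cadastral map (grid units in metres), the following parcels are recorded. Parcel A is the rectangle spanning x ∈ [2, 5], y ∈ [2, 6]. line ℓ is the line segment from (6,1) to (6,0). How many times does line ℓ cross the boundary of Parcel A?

The segment lies entirely outside Parcel A and never meets its boundary.

0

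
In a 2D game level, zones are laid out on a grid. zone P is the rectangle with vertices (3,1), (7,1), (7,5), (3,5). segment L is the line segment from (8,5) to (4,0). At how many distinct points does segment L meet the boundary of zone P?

The segment meets the boundary at (4.8,1), (7,3.75).

2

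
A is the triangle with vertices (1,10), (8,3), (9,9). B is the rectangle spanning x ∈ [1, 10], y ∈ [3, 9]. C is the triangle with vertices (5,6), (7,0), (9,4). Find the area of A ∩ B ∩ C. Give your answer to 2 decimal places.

The intersection is the polygon with vertices (8,3), (5,6), (8.231,4.385).
By the shoelace formula its area is 2.42.

2.42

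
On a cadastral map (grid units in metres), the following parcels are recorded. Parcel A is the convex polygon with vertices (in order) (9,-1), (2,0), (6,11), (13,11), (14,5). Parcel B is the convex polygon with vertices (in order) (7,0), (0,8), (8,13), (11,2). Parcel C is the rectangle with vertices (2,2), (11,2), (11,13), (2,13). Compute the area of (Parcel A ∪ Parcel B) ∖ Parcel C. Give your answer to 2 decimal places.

|Parcel A ∪ Parcel B| = 123.1372.
|(Parcel A ∪ Parcel B) ∩ Parcel C| = 78.8288.
|(Parcel A ∪ Parcel B) ∖ Parcel C| = 123.1372 − 78.8288 = 44.31.

44.31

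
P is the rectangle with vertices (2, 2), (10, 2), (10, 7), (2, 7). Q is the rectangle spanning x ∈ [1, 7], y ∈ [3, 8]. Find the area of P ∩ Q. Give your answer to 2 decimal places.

20.00

|P∩Q|: x∈[2,7], y∈[3,7] → 5·4 = 20.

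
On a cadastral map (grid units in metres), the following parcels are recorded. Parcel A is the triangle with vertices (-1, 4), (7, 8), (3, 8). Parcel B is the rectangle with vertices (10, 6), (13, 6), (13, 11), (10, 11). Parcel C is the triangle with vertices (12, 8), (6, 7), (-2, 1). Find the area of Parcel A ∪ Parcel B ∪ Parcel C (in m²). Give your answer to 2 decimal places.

36.33

By inclusion–exclusion:
Individual areas: |Parcel A| = 8, |Parcel B| = 15, |Parcel C| = 14.
|Parcel A∩Parcel B| = 0.
|Parcel A∩Parcel C| = 0.
|Parcel B∩Parcel C| = 0.6667.
|Parcel A∩Parcel B∩Parcel C| = 0.
|Parcel A ∪ Parcel B ∪ Parcel C| = 37 − 0.6667 + 0 = 36.33.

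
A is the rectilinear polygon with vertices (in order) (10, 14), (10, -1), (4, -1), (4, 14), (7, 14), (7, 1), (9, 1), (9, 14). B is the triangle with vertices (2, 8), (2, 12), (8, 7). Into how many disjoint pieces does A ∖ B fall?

A ∖ B splits into 2 disjoint pieces (area 44.25, area 14.75).

2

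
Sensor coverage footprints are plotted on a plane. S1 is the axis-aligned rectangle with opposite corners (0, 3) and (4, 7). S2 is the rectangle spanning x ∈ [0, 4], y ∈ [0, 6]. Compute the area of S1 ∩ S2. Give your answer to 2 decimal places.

12.00

|S1∩S2|: x∈[0,4], y∈[3,6] → 4·3 = 12.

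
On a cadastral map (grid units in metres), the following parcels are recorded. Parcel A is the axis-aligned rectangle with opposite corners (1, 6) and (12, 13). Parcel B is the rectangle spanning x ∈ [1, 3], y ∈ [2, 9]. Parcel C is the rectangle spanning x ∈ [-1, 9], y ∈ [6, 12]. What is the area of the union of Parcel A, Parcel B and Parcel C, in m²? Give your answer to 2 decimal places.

By inclusion–exclusion:
Individual areas: |Parcel A| = 77, |Parcel B| = 14, |Parcel C| = 60.
|Parcel A∩Parcel B|: x∈[1,3], y∈[6,9] → 2·3 = 6.
|Parcel A∩Parcel C|: x∈[1,9], y∈[6,12] → 8·6 = 48.
|Parcel B∩Parcel C|: x∈[1,3], y∈[6,9] → 2·3 = 6.
|Parcel A∩Parcel B∩Parcel C| = 6.
|Parcel A ∪ Parcel B ∪ Parcel C| = 151 − 60 + 6 = 97.00.

97.00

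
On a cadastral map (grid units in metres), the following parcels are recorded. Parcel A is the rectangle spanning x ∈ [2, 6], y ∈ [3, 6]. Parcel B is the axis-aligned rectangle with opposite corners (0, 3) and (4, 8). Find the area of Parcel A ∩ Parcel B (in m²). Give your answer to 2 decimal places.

|Parcel A∩Parcel B|: x∈[2,4], y∈[3,6] → 2·3 = 6.

6.00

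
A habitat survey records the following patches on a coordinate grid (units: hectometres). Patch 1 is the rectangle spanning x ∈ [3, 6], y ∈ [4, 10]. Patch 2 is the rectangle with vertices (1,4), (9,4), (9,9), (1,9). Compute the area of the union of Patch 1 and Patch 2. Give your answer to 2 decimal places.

43.00

By inclusion–exclusion:
Individual areas: |Patch 1| = 18, |Patch 2| = 40.
|Patch 1∩Patch 2|: x∈[3,6], y∈[4,9] → 3·5 = 15.
|Patch 1 ∪ Patch 2| = 58 − 15 = 43.00.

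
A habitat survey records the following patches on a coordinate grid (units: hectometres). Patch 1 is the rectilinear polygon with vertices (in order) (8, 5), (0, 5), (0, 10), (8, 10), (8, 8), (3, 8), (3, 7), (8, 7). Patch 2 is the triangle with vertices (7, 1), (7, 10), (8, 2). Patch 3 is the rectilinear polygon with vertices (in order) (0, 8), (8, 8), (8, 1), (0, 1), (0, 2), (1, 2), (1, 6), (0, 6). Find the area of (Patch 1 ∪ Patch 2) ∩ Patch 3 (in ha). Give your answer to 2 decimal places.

21.25

|Patch 1 ∪ Patch 2| = 38.25.
|(Patch 1 ∪ Patch 2) ∩ Patch 3| = 21.25.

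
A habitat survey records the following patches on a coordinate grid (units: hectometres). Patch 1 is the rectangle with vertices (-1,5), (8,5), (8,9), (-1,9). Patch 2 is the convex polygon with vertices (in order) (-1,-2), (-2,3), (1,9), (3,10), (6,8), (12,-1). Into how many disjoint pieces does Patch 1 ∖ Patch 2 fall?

2

Patch 1 ∖ Patch 2 splits into 2 disjoint pieces (area 5.75, area 4).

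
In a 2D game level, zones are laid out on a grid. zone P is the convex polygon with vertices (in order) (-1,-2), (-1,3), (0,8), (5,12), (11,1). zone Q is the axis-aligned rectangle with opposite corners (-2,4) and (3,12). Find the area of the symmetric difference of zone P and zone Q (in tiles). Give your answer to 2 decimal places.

|zone P| = 100.5, |zone Q| = 40, |zone P∩zone Q| = 17.2.
|zone P △ zone Q| = |zone P| + |zone Q| − 2·|zone P∩zone Q| = 100.5 + 40 − 34.4 = 106.10.

106.10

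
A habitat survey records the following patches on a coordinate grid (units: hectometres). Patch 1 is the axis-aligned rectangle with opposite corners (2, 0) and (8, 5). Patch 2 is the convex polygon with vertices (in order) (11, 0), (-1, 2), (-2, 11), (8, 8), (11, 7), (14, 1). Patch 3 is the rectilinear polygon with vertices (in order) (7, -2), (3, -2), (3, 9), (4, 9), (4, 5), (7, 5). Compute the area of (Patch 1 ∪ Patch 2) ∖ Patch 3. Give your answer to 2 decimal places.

91.50

|Patch 1 ∪ Patch 2| = 115.5.
|(Patch 1 ∪ Patch 2) ∩ Patch 3| = 24.
|(Patch 1 ∪ Patch 2) ∖ Patch 3| = 115.5 − 24 = 91.50.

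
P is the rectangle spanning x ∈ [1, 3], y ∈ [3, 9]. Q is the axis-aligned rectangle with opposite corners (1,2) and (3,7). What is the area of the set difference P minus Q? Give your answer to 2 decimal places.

4.00

|P∩Q|: x∈[1,3], y∈[3,7] → 2·4 = 8.
|P| = 12.
|P ∖ Q| = |P| − |P∩Q| = 12 − 8 = 4.00.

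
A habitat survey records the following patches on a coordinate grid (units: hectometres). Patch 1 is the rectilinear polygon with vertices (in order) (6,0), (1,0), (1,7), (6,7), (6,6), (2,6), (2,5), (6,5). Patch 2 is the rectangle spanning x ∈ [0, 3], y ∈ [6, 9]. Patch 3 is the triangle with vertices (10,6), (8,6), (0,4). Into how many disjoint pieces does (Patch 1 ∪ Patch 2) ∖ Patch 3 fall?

2

(Patch 1 ∪ Patch 2) ∖ Patch 3 splits into 2 disjoint pieces (area 23.4, area 14.125).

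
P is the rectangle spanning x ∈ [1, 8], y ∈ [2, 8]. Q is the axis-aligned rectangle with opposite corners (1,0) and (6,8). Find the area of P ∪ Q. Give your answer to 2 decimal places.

By inclusion–exclusion:
Individual areas: |P| = 42, |Q| = 40.
|P∩Q|: x∈[1,6], y∈[2,8] → 5·6 = 30.
|P ∪ Q| = 82 − 30 = 52.00.

52.00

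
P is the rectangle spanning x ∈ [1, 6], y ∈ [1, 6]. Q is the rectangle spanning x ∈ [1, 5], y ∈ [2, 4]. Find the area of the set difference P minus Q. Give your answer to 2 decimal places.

17.00

|P∩Q|: x∈[1,5], y∈[2,4] → 4·2 = 8.
|P| = 25.
|P ∖ Q| = |P| − |P∩Q| = 25 − 8 = 17.00.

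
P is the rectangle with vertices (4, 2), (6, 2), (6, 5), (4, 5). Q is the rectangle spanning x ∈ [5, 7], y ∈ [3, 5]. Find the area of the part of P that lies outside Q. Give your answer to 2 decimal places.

4.00

|P∩Q|: x∈[5,6], y∈[3,5] → 1·2 = 2.
|P| = 6.
|P ∖ Q| = |P| − |P∩Q| = 6 − 2 = 4.00.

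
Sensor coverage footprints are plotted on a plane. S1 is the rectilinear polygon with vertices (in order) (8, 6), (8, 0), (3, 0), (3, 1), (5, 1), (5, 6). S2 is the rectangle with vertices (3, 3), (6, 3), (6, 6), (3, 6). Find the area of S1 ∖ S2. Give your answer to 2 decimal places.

|S1| = 20, |S1∩S2| = 3.
|S1 ∖ S2| = |S1| − |S1∩S2| = 20 − 3 = 17.00.

17.00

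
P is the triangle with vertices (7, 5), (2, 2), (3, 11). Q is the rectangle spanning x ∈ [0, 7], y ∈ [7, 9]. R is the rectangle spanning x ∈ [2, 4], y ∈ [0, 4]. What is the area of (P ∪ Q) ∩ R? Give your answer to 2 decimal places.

The region (P ∪ Q) ∩ R is the polygon with vertices (2.222,4), (4,4), (4,3.2), (2,2).
By the shoelace formula its area is 2.58.

2.58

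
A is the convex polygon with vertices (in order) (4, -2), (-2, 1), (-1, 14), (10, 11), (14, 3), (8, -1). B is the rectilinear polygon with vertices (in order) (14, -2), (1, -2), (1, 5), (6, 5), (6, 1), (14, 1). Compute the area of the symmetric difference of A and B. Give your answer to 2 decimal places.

|A| = 176, |B| = 59, |A∩B| = 39.75.
|A △ B| = |A| + |B| − 2·|A∩B| = 176 + 59 − 79.5 = 155.50.

155.50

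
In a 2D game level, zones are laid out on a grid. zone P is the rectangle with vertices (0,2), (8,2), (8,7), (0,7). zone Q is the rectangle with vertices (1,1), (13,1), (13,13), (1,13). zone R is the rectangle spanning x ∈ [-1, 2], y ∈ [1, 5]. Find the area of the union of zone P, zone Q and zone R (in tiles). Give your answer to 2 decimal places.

154.00

By inclusion–exclusion:
Individual areas: |zone P| = 40, |zone Q| = 144, |zone R| = 12.
|zone P∩zone Q|: x∈[1,8], y∈[2,7] → 7·5 = 35.
|zone P∩zone R|: x∈[0,2], y∈[2,5] → 2·3 = 6.
|zone Q∩zone R|: x∈[1,2], y∈[1,5] → 1·4 = 4.
|zone P∩zone Q∩zone R| = 3.
|zone P ∪ zone Q ∪ zone R| = 196 − 45 + 3 = 154.00.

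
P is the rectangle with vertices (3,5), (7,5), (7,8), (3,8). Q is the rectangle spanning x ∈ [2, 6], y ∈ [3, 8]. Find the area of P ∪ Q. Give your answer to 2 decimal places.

23.00

By inclusion–exclusion:
Individual areas: |P| = 12, |Q| = 20.
|P∩Q|: x∈[3,6], y∈[5,8] → 3·3 = 9.
|P ∪ Q| = 32 − 9 = 23.00.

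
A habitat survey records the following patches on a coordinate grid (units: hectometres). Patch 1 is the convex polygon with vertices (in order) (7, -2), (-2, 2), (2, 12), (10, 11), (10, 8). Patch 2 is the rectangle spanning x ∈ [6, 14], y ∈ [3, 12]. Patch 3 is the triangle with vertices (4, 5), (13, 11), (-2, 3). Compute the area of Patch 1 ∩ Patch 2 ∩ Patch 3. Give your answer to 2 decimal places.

2.67

The intersection is the polygon with vertices (10,9), (6,6.333), (6,7.267), (10,9.4).
By the shoelace formula its area is 2.67.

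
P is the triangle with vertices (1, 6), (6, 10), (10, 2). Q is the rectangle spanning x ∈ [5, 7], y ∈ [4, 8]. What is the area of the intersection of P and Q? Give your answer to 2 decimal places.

7.94

The intersection is the polygon with vertices (5,4.222), (5,8), (7,8), (7,4), (5.5,4).
By the shoelace formula its area is 7.94.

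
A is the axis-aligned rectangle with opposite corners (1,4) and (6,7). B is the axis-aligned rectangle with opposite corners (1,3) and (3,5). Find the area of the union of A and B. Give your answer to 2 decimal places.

17.00

By inclusion–exclusion:
Individual areas: |A| = 15, |B| = 4.
|A∩B|: x∈[1,3], y∈[4,5] → 2·1 = 2.
|A ∪ B| = 19 − 2 = 17.00.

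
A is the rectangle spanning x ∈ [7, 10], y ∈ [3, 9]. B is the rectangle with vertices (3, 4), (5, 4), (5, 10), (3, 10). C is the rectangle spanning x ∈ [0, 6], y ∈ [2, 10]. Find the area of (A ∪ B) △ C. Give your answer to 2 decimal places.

54.00

|A ∪ B| = 30.
|(A ∪ B) ∩ C| = 12.
|(A ∪ B) △ C| = 30 + 48 − 24 = 54.00.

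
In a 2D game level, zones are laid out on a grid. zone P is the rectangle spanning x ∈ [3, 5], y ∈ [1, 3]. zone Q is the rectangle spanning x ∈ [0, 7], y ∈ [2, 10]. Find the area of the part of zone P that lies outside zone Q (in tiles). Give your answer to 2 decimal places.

2.00

|zone P∩zone Q|: x∈[3,5], y∈[2,3] → 2·1 = 2.
|zone P| = 4.
|zone P ∖ zone Q| = |zone P| − |zone P∩zone Q| = 4 − 2 = 2.00.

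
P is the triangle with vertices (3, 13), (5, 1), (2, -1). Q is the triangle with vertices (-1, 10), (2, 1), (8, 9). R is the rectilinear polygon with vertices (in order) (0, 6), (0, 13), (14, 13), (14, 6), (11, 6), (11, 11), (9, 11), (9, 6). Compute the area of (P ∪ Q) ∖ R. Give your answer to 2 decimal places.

22.74

|P ∪ Q| = 48.1789.
|(P ∪ Q) ∩ R| = 25.4416.
|(P ∪ Q) ∖ R| = 48.1789 − 25.4416 = 22.74.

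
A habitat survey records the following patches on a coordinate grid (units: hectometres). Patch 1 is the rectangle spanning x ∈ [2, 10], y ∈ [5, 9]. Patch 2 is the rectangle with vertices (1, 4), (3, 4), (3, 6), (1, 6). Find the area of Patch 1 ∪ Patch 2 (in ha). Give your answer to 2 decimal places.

35.00

By inclusion–exclusion:
Individual areas: |Patch 1| = 32, |Patch 2| = 4.
|Patch 1∩Patch 2|: x∈[2,3], y∈[5,6] → 1·1 = 1.
|Patch 1 ∪ Patch 2| = 36 − 1 = 35.00.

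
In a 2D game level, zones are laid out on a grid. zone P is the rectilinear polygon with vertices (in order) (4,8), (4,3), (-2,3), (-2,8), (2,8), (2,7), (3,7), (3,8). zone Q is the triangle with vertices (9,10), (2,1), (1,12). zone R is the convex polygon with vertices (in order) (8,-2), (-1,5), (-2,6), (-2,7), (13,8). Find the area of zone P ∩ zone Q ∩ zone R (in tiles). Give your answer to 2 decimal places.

9.83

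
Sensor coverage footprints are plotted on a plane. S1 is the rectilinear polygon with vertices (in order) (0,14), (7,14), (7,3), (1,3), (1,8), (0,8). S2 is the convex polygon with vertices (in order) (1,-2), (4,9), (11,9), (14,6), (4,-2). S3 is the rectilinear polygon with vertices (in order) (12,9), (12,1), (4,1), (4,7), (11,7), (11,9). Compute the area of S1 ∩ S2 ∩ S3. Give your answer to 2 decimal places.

12.00

The intersection is the polygon with vertices (4,3), (4,7), (7,7), (7,3).
By the shoelace formula its area is 12.00.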